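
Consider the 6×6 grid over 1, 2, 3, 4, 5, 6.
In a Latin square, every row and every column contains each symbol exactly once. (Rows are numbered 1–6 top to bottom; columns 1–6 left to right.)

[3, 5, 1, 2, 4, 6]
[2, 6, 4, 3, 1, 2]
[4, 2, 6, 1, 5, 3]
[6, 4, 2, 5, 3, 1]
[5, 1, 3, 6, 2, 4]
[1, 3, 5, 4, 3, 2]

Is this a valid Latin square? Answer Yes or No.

Row 2 contains 2 twice (at columns 1 and 6); row 6 is also not a permutation.

No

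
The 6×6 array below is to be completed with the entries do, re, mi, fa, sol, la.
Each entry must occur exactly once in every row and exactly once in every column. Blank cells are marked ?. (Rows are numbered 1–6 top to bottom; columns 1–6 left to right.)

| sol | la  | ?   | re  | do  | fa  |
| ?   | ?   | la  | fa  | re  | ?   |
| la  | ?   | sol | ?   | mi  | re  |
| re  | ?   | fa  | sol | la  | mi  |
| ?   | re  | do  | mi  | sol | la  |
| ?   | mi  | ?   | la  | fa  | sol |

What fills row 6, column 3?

Row 6 already has {mi, fa, sol, la} and column 3 already has {do, fa, sol, la}, so row 6, column 3 must be re.

re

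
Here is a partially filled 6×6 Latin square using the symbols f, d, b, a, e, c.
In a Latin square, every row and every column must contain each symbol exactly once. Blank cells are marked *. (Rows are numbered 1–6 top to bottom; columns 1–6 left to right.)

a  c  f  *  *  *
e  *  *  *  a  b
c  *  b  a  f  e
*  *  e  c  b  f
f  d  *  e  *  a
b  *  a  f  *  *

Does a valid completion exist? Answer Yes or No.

Row 3, column 2: row 3 together with column 2 already contain {f, d, b, a, e, c} — every symbol — so nothing can go there. The grid has no valid completion.

No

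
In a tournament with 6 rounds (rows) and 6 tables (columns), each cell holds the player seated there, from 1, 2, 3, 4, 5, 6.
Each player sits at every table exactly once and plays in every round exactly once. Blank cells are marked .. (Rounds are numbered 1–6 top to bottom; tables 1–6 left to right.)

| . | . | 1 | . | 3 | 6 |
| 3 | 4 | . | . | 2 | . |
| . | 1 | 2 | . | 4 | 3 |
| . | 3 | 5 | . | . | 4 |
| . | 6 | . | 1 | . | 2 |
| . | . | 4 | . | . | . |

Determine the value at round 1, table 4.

4

Round 2, table 3: round 2 has {2, 3, 4} and table 3 has {1, 2, 4, 5}, leaving only 6.
Round 2, table 4: round 2 has {2, 3, 4, 6} and table 4 has {1}, leaving only 5.
Round 2, table 6: round 2 has {2, 3, 4, 5, 6} and table 6 has {2, 3, 4, 6}, leaving only 1.
Round 3, table 4: round 3 has {1, 2, 3, 4} and table 4 has {1, 5}, leaving only 6.
Round 3, table 1: round 3 has {1, 2, 3, 4, 6} and table 1 has {3}, leaving only 5.
Round 4, table 4: round 4 has {3, 4, 5} and table 4 has {1, 5, 6}, leaving only 2.
Round 1 already has {1, 3, 6} and table 4 already has {1, 2, 5, 6}, so round 1, table 4 must be 4.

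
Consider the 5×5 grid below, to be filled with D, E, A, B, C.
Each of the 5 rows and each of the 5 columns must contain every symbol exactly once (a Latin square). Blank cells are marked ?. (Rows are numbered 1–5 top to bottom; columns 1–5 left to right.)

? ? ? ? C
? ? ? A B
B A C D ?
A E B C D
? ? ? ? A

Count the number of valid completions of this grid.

3

Row 1, column 1: eliminating its row and column leaves {D, E}.
Row 1, column 2: eliminating its row and column leaves {D, B}.
Row 1, column 3: eliminating its row and column leaves {D, E, A}.
Row 1, column 4: eliminating its row and column leaves {E, B}.
Row 2, column 1: eliminating its row and column leaves {D, E, C}.
Row 2, column 2: eliminating its row and column leaves {D, C}.
Row 2, column 3: eliminating its row and column leaves {D, E}.
Row 3, column 5: eliminating its row and column leaves {E}.
Row 5, column 1: eliminating its row and column leaves {D, E, C}.
Row 5, column 2: eliminating its row and column leaves {D, B, C}.
Row 5, column 3: eliminating its row and column leaves {D, E}.
Row 5, column 4: eliminating its row and column leaves {E, B}.
Enumerating the assignments across these blanks that avoid any row or column repeat gives 3 completions.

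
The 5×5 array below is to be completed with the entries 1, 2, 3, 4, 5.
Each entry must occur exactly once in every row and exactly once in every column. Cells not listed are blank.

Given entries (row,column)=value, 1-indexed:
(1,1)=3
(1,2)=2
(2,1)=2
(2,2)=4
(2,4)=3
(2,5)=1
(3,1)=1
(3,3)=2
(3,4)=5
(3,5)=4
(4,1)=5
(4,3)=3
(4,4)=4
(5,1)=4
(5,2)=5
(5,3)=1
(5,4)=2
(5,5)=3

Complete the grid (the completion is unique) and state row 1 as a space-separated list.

3 2 4 1 5

Row 1, column 4: row 1 has {2, 3} and column 4 has {2, 3, 4, 5}, leaving only 1.
Row 1, column 5: row 1 has {1, 2, 3} and column 5 has {1, 3, 4}, leaving only 5.
Row 1, column 3: row 1 has {1, 2, 3, 5} and column 3 has {1, 2, 3}, leaving only 4.
So row 1 reads: 3 2 4 1 5.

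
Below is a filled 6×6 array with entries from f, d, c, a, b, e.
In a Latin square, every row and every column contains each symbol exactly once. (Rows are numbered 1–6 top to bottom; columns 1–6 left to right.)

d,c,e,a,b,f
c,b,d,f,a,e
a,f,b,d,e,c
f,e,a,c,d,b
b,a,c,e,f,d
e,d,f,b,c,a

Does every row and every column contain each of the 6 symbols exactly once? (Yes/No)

Each row is a permutation of the 6 symbols, and so is each column.

Yes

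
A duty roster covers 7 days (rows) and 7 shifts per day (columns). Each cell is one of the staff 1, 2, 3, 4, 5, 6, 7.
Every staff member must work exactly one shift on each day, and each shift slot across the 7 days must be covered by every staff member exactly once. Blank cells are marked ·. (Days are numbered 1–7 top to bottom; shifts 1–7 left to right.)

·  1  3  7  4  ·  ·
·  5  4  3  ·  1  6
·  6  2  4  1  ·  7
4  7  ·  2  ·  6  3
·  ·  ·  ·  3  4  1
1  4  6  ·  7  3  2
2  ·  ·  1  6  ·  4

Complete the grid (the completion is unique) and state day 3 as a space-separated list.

3 6 2 4 1 5 7

Day 3, shift 6: day 3 has {1, 2, 4, 6, 7} and shift 6 has {1, 3, 4, 6}, leaving only 5.
Day 3, shift 1: day 3 has {1, 2, 4, 5, 6, 7} and shift 1 has {1, 2, 4}, leaving only 3.
So day 3 reads: 3 6 2 4 1 5 7.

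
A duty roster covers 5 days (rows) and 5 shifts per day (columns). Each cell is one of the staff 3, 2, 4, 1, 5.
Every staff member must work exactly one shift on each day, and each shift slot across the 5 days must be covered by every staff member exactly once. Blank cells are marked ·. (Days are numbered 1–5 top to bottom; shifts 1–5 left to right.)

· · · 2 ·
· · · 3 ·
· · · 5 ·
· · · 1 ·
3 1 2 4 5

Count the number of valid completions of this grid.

56

Day 1, shift 1: eliminating its day and shift leaves {4, 1, 5}.
Day 1, shift 2: eliminating its day and shift leaves {3, 4, 5}.
Day 1, shift 3: eliminating its day and shift leaves {3, 4, 1, 5}.
Day 1, shift 5: eliminating its day and shift leaves {3, 4, 1}.
Day 2, shift 1: eliminating its day and shift leaves {2, 4, 1, 5}.
Day 2, shift 2: eliminating its day and shift leaves {2, 4, 5}.
Day 2, shift 3: eliminating its day and shift leaves {4, 1, 5}.
Day 2, shift 5: eliminating its day and shift leaves {2, 4, 1}.
Day 3, shift 1: eliminating its day and shift leaves {2, 4, 1}.
Day 3, shift 2: eliminating its day and shift leaves {3, 2, 4}.
Day 3, shift 3: eliminating its day and shift leaves {3, 4, 1}.
Day 3, shift 5: eliminating its day and shift leaves {3, 2, 4, 1}.
Day 4, shift 1: eliminating its day and shift leaves {2, 4, 5}.
Day 4, shift 2: eliminating its day and shift leaves {3, 2, 4, 5}.
Day 4, shift 3: eliminating its day and shift leaves {3, 4, 5}.
Day 4, shift 5: eliminating its day and shift leaves {3, 2, 4}.
Enumerating the assignments across these blanks that avoid any day or shift repeat gives 56 completions.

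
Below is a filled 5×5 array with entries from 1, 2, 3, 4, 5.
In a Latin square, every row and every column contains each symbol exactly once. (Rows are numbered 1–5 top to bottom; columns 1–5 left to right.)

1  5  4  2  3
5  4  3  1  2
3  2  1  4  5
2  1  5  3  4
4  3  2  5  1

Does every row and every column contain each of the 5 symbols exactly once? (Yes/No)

Yes

Each row is a permutation of the 5 symbols, and so is each column.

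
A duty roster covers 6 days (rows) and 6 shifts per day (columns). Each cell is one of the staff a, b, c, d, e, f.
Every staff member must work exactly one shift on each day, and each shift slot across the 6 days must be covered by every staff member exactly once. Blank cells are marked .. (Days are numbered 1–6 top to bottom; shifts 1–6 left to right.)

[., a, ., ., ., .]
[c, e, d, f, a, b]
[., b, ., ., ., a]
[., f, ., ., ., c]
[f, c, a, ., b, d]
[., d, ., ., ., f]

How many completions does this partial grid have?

10

Day 1, shift 1: eliminating its day and shift leaves {b, d, e}.
Day 1, shift 3: eliminating its day and shift leaves {b, c, e, f}.
Day 1, shift 4: eliminating its day and shift leaves {b, c, d, e}.
Day 1, shift 5: eliminating its day and shift leaves {c, d, e, f}.
Day 1, shift 6: eliminating its day and shift leaves {e}.
Day 3, shift 1: eliminating its day and shift leaves {d, e}.
Day 3, shift 3: eliminating its day and shift leaves {c, e, f}.
Day 3, shift 4: eliminating its day and shift leaves {c, d, e}.
Day 3, shift 5: eliminating its day and shift leaves {c, d, e, f}.
Day 4, shift 1: eliminating its day and shift leaves {a, b, d, e}.
Day 4, shift 3: eliminating its day and shift leaves {b, e}.
Day 4, shift 4: eliminating its day and shift leaves {a, b, d, e}.
Day 4, shift 5: eliminating its day and shift leaves {d, e}.
Day 5, shift 4: eliminating its day and shift leaves {e}.
Day 6, shift 1: eliminating its day and shift leaves {a, b, e}.
Day 6, shift 3: eliminating its day and shift leaves {b, c, e}.
Day 6, shift 4: eliminating its day and shift leaves {a, b, c, e}.
Day 6, shift 5: eliminating its day and shift leaves {c, e}.
Enumerating the assignments across these blanks that avoid any day or shift repeat gives 10 completions.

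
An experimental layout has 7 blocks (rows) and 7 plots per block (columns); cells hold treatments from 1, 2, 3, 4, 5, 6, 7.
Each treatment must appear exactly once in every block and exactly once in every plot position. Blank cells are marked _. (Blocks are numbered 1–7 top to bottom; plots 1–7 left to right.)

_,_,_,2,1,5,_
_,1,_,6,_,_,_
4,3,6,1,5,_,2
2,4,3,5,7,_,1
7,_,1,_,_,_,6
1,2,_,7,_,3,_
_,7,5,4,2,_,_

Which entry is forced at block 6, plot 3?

4

Block 6 already has {1, 2, 3, 7} and plot 3 already has {1, 3, 5, 6}, so block 6, plot 3 must be 4.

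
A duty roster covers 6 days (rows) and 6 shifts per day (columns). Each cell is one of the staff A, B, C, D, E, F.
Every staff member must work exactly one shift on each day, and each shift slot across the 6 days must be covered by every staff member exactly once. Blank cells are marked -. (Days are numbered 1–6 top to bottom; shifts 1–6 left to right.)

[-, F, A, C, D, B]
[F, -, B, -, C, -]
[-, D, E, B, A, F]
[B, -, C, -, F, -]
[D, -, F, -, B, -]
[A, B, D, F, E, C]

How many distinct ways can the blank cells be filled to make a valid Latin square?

4

Day 1, shift 1: eliminating its day and shift leaves {E}.
Day 2, shift 2: eliminating its day and shift leaves {A, E}.
Day 2, shift 4: eliminating its day and shift leaves {A, D, E}.
Day 2, shift 6: eliminating its day and shift leaves {A, D, E}.
Day 3, shift 1: eliminating its day and shift leaves {C}.
Day 4, shift 2: eliminating its day and shift leaves {A, E}.
Day 4, shift 4: eliminating its day and shift leaves {A, D, E}.
Day 4, shift 6: eliminating its day and shift leaves {A, D, E}.
Day 5, shift 2: eliminating its day and shift leaves {A, C, E}.
Day 5, shift 4: eliminating its day and shift leaves {A, E}.
Day 5, shift 6: eliminating its day and shift leaves {A, E}.
Enumerating the assignments across these blanks that avoid any day or shift repeat gives 4 completions.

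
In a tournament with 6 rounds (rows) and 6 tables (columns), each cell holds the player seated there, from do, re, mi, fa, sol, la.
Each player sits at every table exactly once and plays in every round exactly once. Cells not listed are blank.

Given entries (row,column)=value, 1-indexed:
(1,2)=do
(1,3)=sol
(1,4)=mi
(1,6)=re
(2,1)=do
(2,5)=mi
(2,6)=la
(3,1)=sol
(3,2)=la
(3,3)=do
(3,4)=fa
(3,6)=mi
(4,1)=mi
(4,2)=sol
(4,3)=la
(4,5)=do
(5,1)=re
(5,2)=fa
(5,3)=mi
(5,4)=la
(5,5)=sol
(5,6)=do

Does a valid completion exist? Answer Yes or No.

No round or table among the givens repeats a symbol, and propagating forced cells runs into no contradiction.
One valid completion exists (for instance, la do sol mi fa re / do re fa sol mi la / sol la do fa re mi / mi sol la re do fa / re fa mi la sol do / fa mi re do la sol).

Yes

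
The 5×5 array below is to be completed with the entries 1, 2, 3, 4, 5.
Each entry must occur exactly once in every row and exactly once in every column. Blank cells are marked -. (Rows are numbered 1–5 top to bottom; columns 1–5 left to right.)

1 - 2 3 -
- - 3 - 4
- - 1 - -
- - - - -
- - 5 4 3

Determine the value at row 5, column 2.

Row 1, column 5: row 1 has {1, 2, 3} and column 5 has {3, 4}, leaving only 5.
Row 1, column 2: row 1 has {1, 2, 3, 5} and column 2 has {}, leaving only 4.
Row 3, column 5: row 3 has {1} and column 5 has {3, 4, 5}, leaving only 2.
Row 3, column 4: row 3 has {1, 2} and column 4 has {3, 4}, leaving only 5.
Row 3, column 2: row 3 has {1, 2, 5} and column 2 has {4}, leaving only 3.
Row 3, column 1: row 3 has {1, 2, 3, 5} and column 1 has {1}, leaving only 4.
Row 4, column 3: row 4 has {} and column 3 has {1, 2, 3, 5}, leaving only 4.
Row 4, column 5: row 4 has {4} and column 5 has {2, 3, 4, 5}, leaving only 1.
Row 4, column 4: row 4 has {1, 4} and column 4 has {3, 4, 5}, leaving only 2.
Row 2, column 4: row 2 has {3, 4} and column 4 has {2, 3, 4, 5}, leaving only 1.
Row 4, column 2: row 4 has {1, 2, 4} and column 2 has {3, 4}, leaving only 5.
Row 2, column 2: row 2 has {1, 3, 4} and column 2 has {3, 4, 5}, leaving only 2.
Row 5 already has {3, 4, 5} and column 2 already has {2, 3, 4, 5}, so row 5, column 2 must be 1.

1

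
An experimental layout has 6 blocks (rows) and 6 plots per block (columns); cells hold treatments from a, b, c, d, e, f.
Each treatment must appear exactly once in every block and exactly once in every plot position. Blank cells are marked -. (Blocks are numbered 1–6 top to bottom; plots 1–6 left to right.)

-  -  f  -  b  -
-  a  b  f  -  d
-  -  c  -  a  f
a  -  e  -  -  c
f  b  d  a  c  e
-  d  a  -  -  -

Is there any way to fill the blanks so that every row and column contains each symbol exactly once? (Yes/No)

No block or plot among the givens repeats a symbol, and propagating forced cells runs into no contradiction.
One valid completion exists (for instance, d c f e b a / c a b f e d / b e c d a f / a f e b d c / f b d a c e / e d a c f b).

Yes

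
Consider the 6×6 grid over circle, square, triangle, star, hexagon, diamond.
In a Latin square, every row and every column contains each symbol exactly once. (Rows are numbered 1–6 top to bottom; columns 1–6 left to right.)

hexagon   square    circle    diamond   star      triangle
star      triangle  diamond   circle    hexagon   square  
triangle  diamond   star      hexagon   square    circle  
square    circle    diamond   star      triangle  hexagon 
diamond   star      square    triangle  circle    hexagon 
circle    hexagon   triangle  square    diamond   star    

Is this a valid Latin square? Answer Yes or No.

No

Every row is a permutation, but column 3 contains diamond twice (at rows 2 and 4).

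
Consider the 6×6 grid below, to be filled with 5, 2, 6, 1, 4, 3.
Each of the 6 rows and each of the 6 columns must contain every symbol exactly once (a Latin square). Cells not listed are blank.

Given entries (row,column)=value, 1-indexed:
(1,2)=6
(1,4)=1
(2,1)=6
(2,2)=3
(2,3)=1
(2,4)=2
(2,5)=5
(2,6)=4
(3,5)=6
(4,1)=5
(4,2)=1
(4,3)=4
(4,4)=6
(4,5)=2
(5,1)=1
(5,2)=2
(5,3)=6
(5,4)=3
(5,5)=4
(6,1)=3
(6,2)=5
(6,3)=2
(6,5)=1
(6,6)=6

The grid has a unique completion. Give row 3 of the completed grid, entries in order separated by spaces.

2 4 3 5 6 1

Row 3, column 2: row 3 has {6} and column 2 has {5, 2, 6, 1, 3}, leaving only 4.
Row 3, column 1: row 3 has {6, 4} and column 1 has {5, 6, 1, 3}, leaving only 2.
Row 3, column 4: row 3 has {2, 6, 4} and column 4 has {2, 6, 1, 3}, leaving only 5.
Row 3, column 3: row 3 has {5, 2, 6, 4} and column 3 has {2, 6, 1, 4}, leaving only 3.
Row 3, column 6: row 3 has {5, 2, 6, 4, 3} and column 6 has {6, 4}, leaving only 1.
So row 3 reads: 2 4 3 5 6 1.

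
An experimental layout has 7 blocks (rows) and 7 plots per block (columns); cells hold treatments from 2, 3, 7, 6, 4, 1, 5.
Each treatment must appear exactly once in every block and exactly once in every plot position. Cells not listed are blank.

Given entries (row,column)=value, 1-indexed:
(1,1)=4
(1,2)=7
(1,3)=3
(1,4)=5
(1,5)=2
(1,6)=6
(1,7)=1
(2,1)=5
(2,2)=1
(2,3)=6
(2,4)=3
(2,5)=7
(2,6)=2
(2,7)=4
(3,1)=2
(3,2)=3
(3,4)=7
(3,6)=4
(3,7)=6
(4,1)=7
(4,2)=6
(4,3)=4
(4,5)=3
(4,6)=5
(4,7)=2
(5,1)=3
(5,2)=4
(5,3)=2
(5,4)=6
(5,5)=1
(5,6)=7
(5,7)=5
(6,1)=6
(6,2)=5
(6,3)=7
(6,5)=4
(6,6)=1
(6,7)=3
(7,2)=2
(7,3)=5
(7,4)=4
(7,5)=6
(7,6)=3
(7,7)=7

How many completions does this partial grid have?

1

Block 3, plot 3: eliminating its block and plot leaves {1}.
Block 3, plot 5: eliminating its block and plot leaves {5}.
Block 4, plot 4: eliminating its block and plot leaves {1}.
Block 6, plot 4: eliminating its block and plot leaves {2}.
Block 7, plot 1: eliminating its block and plot leaves {1}.
Only one assignment across all blanks avoids any block or plot repeat, giving 1 completion.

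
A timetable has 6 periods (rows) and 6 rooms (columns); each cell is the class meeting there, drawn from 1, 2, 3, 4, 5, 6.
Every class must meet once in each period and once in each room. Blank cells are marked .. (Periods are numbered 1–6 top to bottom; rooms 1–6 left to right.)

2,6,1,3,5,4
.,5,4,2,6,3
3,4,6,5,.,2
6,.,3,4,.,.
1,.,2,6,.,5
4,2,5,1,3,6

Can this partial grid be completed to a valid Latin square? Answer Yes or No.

Period 2, room 1: period 2 together with room 1 already contain {1, 2, 3, 4, 5, 6} — every symbol — so nothing can go there. The grid has no valid completion.

No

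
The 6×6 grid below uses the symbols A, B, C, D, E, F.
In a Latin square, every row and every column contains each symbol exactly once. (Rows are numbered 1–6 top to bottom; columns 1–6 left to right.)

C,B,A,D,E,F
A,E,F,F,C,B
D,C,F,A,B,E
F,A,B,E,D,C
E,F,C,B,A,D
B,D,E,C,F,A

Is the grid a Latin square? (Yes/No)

Row 2 contains F twice (at columns 3 and 4), so it is not a permutation.

No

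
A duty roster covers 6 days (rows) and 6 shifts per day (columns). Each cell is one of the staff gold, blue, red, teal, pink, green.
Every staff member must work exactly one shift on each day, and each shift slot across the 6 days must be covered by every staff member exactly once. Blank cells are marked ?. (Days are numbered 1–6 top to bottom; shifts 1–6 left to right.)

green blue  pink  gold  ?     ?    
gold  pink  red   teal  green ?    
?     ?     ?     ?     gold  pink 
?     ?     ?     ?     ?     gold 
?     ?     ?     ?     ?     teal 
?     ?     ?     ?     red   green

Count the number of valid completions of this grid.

Day 1, shift 5: eliminating its day and shift leaves {teal}.
Day 1, shift 6: eliminating its day and shift leaves {red}.
Day 2, shift 6: eliminating its day and shift leaves {blue}.
Day 3, shift 1: eliminating its day and shift leaves {blue, red, teal}.
Day 3, shift 2: eliminating its day and shift leaves {red, teal, green}.
Day 3, shift 3: eliminating its day and shift leaves {blue, teal, green}.
Day 3, shift 4: eliminating its day and shift leaves {blue, red, green}.
Day 4, shift 1: eliminating its day and shift leaves {blue, red, teal, pink}.
Day 4, shift 2: eliminating its day and shift leaves {red, teal, green}.
Day 4, shift 3: eliminating its day and shift leaves {blue, teal, green}.
Day 4, shift 4: eliminating its day and shift leaves {blue, red, pink, green}.
Day 4, shift 5: eliminating its day and shift leaves {blue, teal, pink}.
Day 5, shift 1: eliminating its day and shift leaves {blue, red, pink}.
Day 5, shift 2: eliminating its day and shift leaves {gold, red, green}.
Day 5, shift 3: eliminating its day and shift leaves {gold, blue, green}.
Day 5, shift 4: eliminating its day and shift leaves {blue, red, pink, green}.
Day 5, shift 5: eliminating its day and shift leaves {blue, pink}.
Day 6, shift 1: eliminating its day and shift leaves {blue, teal, pink}.
Day 6, shift 2: eliminating its day and shift leaves {gold, teal}.
Day 6, shift 3: eliminating its day and shift leaves {gold, blue, teal}.
Day 6, shift 4: eliminating its day and shift leaves {blue, pink}.
Enumerating the assignments across these blanks that avoid any day or shift repeat gives 34 completions.

34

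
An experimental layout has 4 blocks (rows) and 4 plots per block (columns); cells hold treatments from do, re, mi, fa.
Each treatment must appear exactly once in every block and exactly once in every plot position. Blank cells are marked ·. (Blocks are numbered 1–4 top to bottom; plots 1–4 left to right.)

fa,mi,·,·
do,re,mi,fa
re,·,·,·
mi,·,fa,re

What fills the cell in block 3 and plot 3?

do

Block 3 already has {re} and plot 3 already has {mi, fa}, so block 3, plot 3 must be do.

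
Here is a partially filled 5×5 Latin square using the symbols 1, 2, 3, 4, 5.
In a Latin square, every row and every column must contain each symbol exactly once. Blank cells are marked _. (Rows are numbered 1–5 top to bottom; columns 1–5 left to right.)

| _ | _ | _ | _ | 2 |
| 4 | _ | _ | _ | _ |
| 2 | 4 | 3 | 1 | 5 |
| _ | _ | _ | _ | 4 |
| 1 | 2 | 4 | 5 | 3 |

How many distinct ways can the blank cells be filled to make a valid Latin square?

Row 1, column 1: eliminating its row and column leaves {3, 5}.
Row 1, column 2: eliminating its row and column leaves {1, 3, 5}.
Row 1, column 3: eliminating its row and column leaves {1, 5}.
Row 1, column 4: eliminating its row and column leaves {3, 4}.
Row 2, column 2: eliminating its row and column leaves {1, 3, 5}.
Row 2, column 3: eliminating its row and column leaves {1, 2, 5}.
Row 2, column 4: eliminating its row and column leaves {2, 3}.
Row 2, column 5: eliminating its row and column leaves {1}.
Row 4, column 1: eliminating its row and column leaves {3, 5}.
Row 4, column 2: eliminating its row and column leaves {1, 3, 5}.
Row 4, column 3: eliminating its row and column leaves {1, 2, 5}.
Row 4, column 4: eliminating its row and column leaves {2, 3}.
Enumerating the assignments across these blanks that avoid any row or column repeat gives 3 completions.

3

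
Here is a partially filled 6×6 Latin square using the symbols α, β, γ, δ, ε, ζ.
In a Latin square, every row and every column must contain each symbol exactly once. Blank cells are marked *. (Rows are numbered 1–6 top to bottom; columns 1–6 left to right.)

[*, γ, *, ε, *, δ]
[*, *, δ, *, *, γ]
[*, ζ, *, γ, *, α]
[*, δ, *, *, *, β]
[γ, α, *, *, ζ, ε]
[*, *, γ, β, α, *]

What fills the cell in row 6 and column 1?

δ

Row 1, column 5: row 1 has {γ, δ, ε} and column 5 has {α, ζ}, leaving only β.
Row 2, column 5: row 2 has {γ, δ} and column 5 has {α, β, ζ}, leaving only ε.
Row 2, column 2: row 2 has {γ, δ, ε} and column 2 has {α, γ, δ, ζ}, leaving only β.
Row 3, column 5: row 3 has {α, γ, ζ} and column 5 has {α, β, ε, ζ}, leaving only δ.
Row 4, column 5: row 4 has {β, δ} and column 5 has {α, β, δ, ε, ζ}, leaving only γ.
Row 5, column 3: row 5 has {α, γ, ε, ζ} and column 3 has {γ, δ}, leaving only β.
Row 3, column 3: row 3 has {α, γ, δ, ζ} and column 3 has {β, γ, δ}, leaving only ε.
Row 3, column 1: row 3 has {α, γ, δ, ε, ζ} and column 1 has {γ}, leaving only β.
Row 5, column 4: row 5 has {α, β, γ, ε, ζ} and column 4 has {β, γ, ε}, leaving only δ.
Row 6, column 2: row 6 has {α, β, γ} and column 2 has {α, β, γ, δ, ζ}, leaving only ε.
Row 6, column 6: row 6 has {α, β, γ, ε} and column 6 has {α, β, γ, δ, ε}, leaving only ζ.
Row 6 already has {α, β, γ, ε, ζ} and column 1 already has {β, γ}, so row 6, column 1 must be δ.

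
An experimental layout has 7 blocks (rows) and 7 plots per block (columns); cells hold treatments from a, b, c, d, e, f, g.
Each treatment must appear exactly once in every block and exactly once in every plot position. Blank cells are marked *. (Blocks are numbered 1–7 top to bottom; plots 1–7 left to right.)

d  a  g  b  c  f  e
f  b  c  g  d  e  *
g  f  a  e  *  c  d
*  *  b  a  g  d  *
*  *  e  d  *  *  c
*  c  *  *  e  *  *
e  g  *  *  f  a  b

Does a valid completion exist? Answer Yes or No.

Block 5, plot 2: block 5 together with plot 2 already contain {a, b, c, d, e, f, g} — every symbol — so nothing can go there. The grid has no valid completion.

No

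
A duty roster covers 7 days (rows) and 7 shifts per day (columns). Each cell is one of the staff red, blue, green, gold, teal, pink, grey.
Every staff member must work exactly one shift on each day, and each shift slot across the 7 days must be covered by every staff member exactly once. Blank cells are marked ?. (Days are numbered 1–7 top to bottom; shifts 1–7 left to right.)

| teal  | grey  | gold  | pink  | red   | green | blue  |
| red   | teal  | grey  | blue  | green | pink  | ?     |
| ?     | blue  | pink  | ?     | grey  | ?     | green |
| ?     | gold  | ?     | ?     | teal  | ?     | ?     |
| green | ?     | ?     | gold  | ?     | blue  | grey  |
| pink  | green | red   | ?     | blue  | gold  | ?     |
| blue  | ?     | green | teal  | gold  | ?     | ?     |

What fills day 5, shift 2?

Day 2, shift 7: day 2 has {red, blue, green, teal, pink, grey} and shift 7 has {blue, green, grey}, leaving only gold.
Day 3, shift 1: day 3 has {blue, green, pink, grey} and shift 1 has {red, blue, green, teal, pink}, leaving only gold.
Day 3, shift 4: day 3 has {blue, green, gold, pink, grey} and shift 4 has {blue, gold, teal, pink}, leaving only red.
Day 3, shift 6: day 3 has {red, blue, green, gold, pink, grey} and shift 6 has {blue, green, gold, pink}, leaving only teal.
Day 4, shift 1: day 4 has {gold, teal} and shift 1 has {red, blue, green, gold, teal, pink}, leaving only grey.
Day 4, shift 3: day 4 has {gold, teal, grey} and shift 3 has {red, green, gold, pink, grey}, leaving only blue.
Day 4, shift 4: day 4 has {blue, gold, teal, grey} and shift 4 has {red, blue, gold, teal, pink}, leaving only green.
Day 4, shift 6: day 4 has {blue, green, gold, teal, grey} and shift 6 has {blue, green, gold, teal, pink}, leaving only red.
Day 4, shift 7: day 4 has {red, blue, green, gold, teal, grey} and shift 7 has {blue, green, gold, grey}, leaving only pink.
Day 5, shift 3: day 5 has {blue, green, gold, grey} and shift 3 has {red, blue, green, gold, pink, grey}, leaving only teal.
Day 5, shift 5: day 5 has {blue, green, gold, teal, grey} and shift 5 has {red, blue, green, gold, teal, grey}, leaving only pink.
Day 5 already has {blue, green, gold, teal, pink, grey} and shift 2 already has {blue, green, gold, teal, grey}, so day 5, shift 2 must be red.

red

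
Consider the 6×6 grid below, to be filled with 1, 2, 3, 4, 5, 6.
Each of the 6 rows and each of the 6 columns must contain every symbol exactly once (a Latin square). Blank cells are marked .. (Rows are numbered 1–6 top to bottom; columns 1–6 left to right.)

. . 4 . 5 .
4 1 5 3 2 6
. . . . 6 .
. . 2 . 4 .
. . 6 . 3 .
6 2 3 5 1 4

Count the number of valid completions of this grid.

Row 1, column 1: eliminating its row and column leaves {1, 2, 3}.
Row 1, column 2: eliminating its row and column leaves {3, 6}.
Row 1, column 4: eliminating its row and column leaves {1, 2, 6}.
Row 1, column 6: eliminating its row and column leaves {1, 2, 3}.
Row 3, column 1: eliminating its row and column leaves {1, 2, 3, 5}.
Row 3, column 2: eliminating its row and column leaves {3, 4, 5}.
Row 3, column 3: eliminating its row and column leaves {1}.
Row 3, column 4: eliminating its row and column leaves {1, 2, 4}.
Row 3, column 6: eliminating its row and column leaves {1, 2, 3, 5}.
Row 4, column 1: eliminating its row and column leaves {1, 3, 5}.
Row 4, column 2: eliminating its row and column leaves {3, 5, 6}.
Row 4, column 4: eliminating its row and column leaves {1, 6}.
Row 4, column 6: eliminating its row and column leaves {1, 3, 5}.
Row 5, column 1: eliminating its row and column leaves {1, 2, 5}.
Row 5, column 2: eliminating its row and column leaves {4, 5}.
Row 5, column 4: eliminating its row and column leaves {1, 2, 4}.
Row 5, column 6: eliminating its row and column leaves {1, 2, 5}.
Enumerating the assignments across these blanks that avoid any row or column repeat gives 20 completions.

20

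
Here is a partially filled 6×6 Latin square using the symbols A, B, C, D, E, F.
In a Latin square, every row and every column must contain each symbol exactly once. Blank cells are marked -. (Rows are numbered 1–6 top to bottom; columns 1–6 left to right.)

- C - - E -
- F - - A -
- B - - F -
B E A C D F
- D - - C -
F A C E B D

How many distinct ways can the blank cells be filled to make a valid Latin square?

Row 1, column 1: eliminating its row and column leaves {A, D}.
Row 1, column 3: eliminating its row and column leaves {B, D, F}.
Row 1, column 4: eliminating its row and column leaves {A, B, D, F}.
Row 1, column 6: eliminating its row and column leaves {A, B}.
Row 2, column 1: eliminating its row and column leaves {C, D, E}.
Row 2, column 3: eliminating its row and column leaves {B, D, E}.
Row 2, column 4: eliminating its row and column leaves {B, D}.
Row 2, column 6: eliminating its row and column leaves {B, C, E}.
Row 3, column 1: eliminating its row and column leaves {A, C, D, E}.
Row 3, column 3: eliminating its row and column leaves {D, E}.
Row 3, column 4: eliminating its row and column leaves {A, D}.
Row 3, column 6: eliminating its row and column leaves {A, C, E}.
Row 5, column 1: eliminating its row and column leaves {A, E}.
Row 5, column 3: eliminating its row and column leaves {B, E, F}.
Row 5, column 4: eliminating its row and column leaves {A, B, F}.
Row 5, column 6: eliminating its row and column leaves {A, B, E}.
Enumerating the assignments across these blanks that avoid any row or column repeat gives 10 completions.

10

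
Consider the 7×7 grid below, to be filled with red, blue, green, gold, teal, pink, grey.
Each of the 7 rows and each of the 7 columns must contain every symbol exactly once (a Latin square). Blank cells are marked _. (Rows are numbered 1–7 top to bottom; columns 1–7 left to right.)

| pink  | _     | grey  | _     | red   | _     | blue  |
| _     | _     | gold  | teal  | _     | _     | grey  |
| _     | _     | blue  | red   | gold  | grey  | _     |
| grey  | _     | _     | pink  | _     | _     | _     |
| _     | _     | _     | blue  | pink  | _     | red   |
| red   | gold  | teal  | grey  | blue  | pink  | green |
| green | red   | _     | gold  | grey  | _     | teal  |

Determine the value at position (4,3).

red

Row 1, column 4: row 1 has {red, blue, pink, grey} and column 4 has {red, blue, gold, teal, pink, grey}, leaving only green.
Row 1, column 2: row 1 has {red, blue, green, pink, grey} and column 2 has {red, gold}, leaving only teal.
Row 1, column 6: row 1 has {red, blue, green, teal, pink, grey} and column 6 has {pink, grey}, leaving only gold.
Row 2, column 1: row 2 has {gold, teal, grey} and column 1 has {red, green, pink, grey}, leaving only blue.
Row 2, column 5: row 2 has {blue, gold, teal, grey} and column 5 has {red, blue, gold, pink, grey}, leaving only green.
Row 2, column 2: row 2 has {blue, green, gold, teal, grey} and column 2 has {red, gold, teal}, leaving only pink.
Row 2, column 6: row 2 has {blue, green, gold, teal, pink, grey} and column 6 has {gold, pink, grey}, leaving only red.
Row 3, column 1: row 3 has {red, blue, gold, grey} and column 1 has {red, blue, green, pink, grey}, leaving only teal.
Row 3, column 2: row 3 has {red, blue, gold, teal, grey} and column 2 has {red, gold, teal, pink}, leaving only green.
Row 3, column 7: row 3 has {red, blue, green, gold, teal, grey} and column 7 has {red, blue, green, teal, grey}, leaving only pink.
Row 4, column 2: row 4 has {pink, grey} and column 2 has {red, green, gold, teal, pink}, leaving only blue.
Row 4, column 5: row 4 has {blue, pink, grey} and column 5 has {red, blue, green, gold, pink, grey}, leaving only teal.
Row 4, column 6: row 4 has {blue, teal, pink, grey} and column 6 has {red, gold, pink, grey}, leaving only green.
Row 4 already has {blue, green, teal, pink, grey} and column 3 already has {blue, gold, teal, grey}, so row 4, column 3 must be red.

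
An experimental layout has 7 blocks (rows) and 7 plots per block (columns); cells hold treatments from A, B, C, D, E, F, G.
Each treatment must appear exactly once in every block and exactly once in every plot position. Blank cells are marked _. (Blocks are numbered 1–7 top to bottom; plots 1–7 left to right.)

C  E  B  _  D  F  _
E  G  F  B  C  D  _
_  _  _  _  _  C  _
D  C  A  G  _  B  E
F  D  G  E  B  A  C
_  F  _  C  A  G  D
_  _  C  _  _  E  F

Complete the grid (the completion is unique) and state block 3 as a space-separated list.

G A D F E C B

Block 1, plot 4: block 1 has {B, C, D, E, F} and plot 4 has {B, C, E, G}, leaving only A.
Block 1, plot 7: block 1 has {A, B, C, D, E, F} and plot 7 has {C, D, E, F}, leaving only G.
Block 2, plot 7: block 2 has {B, C, D, E, F, G} and plot 7 has {C, D, E, F, G}, leaving only A.
Block 3, plot 7: block 3 has {C} and plot 7 has {A, C, D, E, F, G}, leaving only B.
Block 3, plot 2: block 3 has {B, C} and plot 2 has {C, D, E, F, G}, leaving only A.
Block 3, plot 1: block 3 has {A, B, C} and plot 1 has {C, D, E, F}, leaving only G.
Block 4, plot 5: block 4 has {A, B, C, D, E, G} and plot 5 has {A, B, C, D}, leaving only F.
Block 3, plot 5: block 3 has {A, B, C, G} and plot 5 has {A, B, C, D, F}, leaving only E.
Block 3, plot 3: block 3 has {A, B, C, E, G} and plot 3 has {A, B, C, F, G}, leaving only D.
Block 3, plot 4: block 3 has {A, B, C, D, E, G} and plot 4 has {A, B, C, E, G}, leaving only F.
So block 3 reads: G A D F E C B.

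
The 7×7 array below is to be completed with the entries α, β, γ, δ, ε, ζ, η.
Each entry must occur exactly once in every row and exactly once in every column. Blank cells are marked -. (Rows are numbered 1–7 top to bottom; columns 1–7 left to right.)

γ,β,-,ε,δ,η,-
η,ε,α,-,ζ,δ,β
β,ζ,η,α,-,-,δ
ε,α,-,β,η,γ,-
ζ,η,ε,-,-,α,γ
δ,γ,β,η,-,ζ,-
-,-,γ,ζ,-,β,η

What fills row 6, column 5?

Row 1, column 3: row 1 has {β, γ, δ, ε, η} and column 3 has {α, β, γ, ε, η}, leaving only ζ.
Row 1, column 7: row 1 has {β, γ, δ, ε, ζ, η} and column 7 has {β, γ, δ, η}, leaving only α.
Row 2, column 4: row 2 has {α, β, δ, ε, ζ, η} and column 4 has {α, β, ε, ζ, η}, leaving only γ.
Row 3, column 6: row 3 has {α, β, δ, ζ, η} and column 6 has {α, β, γ, δ, ζ, η}, leaving only ε.
Row 3, column 5: row 3 has {α, β, δ, ε, ζ, η} and column 5 has {δ, ζ, η}, leaving only γ.
Row 4, column 3: row 4 has {α, β, γ, ε, η} and column 3 has {α, β, γ, ε, ζ, η}, leaving only δ.
Row 4, column 7: row 4 has {α, β, γ, δ, ε, η} and column 7 has {α, β, γ, δ, η}, leaving only ζ.
Row 5, column 4: row 5 has {α, γ, ε, ζ, η} and column 4 has {α, β, γ, ε, ζ, η}, leaving only δ.
Row 5, column 5: row 5 has {α, γ, δ, ε, ζ, η} and column 5 has {γ, δ, ζ, η}, leaving only β.
Row 6, column 7: row 6 has {β, γ, δ, ζ, η} and column 7 has {α, β, γ, δ, ζ, η}, leaving only ε.
Row 6 already has {β, γ, δ, ε, ζ, η} and column 5 already has {β, γ, δ, ζ, η}, so row 6, column 5 must be α.

α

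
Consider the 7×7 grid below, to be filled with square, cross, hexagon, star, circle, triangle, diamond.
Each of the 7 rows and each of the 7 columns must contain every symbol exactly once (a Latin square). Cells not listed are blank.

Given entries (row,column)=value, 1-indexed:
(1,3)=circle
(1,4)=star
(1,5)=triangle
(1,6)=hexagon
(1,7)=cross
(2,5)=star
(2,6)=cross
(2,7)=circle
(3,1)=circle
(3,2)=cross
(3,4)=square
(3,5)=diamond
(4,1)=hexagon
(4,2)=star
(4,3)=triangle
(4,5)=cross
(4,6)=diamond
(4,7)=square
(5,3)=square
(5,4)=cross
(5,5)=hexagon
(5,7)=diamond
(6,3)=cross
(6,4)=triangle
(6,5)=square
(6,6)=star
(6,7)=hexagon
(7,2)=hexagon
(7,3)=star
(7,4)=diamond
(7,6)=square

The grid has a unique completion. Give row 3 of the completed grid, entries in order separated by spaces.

Row 3, column 3: row 3 has {square, cross, circle, diamond} and column 3 has {square, cross, star, circle, triangle}, leaving only hexagon.
Row 3, column 6: row 3 has {square, cross, hexagon, circle, diamond} and column 6 has {square, cross, hexagon, star, diamond}, leaving only triangle.
Row 3, column 7: row 3 has {square, cross, hexagon, circle, triangle, diamond} and column 7 has {square, cross, hexagon, circle, diamond}, leaving only star.
So row 3 reads: circle cross hexagon square diamond triangle star.

circle cross hexagon square diamond triangle star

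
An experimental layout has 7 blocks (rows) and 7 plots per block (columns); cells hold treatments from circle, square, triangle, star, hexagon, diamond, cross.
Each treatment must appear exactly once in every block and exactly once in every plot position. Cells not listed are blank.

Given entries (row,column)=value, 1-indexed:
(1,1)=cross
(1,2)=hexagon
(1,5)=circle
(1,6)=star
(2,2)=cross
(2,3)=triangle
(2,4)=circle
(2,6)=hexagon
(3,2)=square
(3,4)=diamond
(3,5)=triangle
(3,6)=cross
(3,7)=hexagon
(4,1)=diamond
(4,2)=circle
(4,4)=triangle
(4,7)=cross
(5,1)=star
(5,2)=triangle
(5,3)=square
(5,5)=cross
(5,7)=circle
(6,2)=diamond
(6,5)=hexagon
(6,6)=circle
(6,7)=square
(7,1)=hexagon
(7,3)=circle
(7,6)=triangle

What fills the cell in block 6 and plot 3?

cross

Block 1, plot 3: block 1 has {circle, star, hexagon, cross} and plot 3 has {circle, square, triangle}, leaving only diamond.
Block 1, plot 4: block 1 has {circle, star, hexagon, diamond, cross} and plot 4 has {circle, triangle, diamond}, leaving only square.
Block 1, plot 7: block 1 has {circle, square, star, hexagon, diamond, cross} and plot 7 has {circle, square, hexagon, cross}, leaving only triangle.
Block 2, plot 1: block 2 has {circle, triangle, hexagon, cross} and plot 1 has {star, hexagon, diamond, cross}, leaving only square.
Block 3, plot 1: block 3 has {square, triangle, hexagon, diamond, cross} and plot 1 has {square, star, hexagon, diamond, cross}, leaving only circle.
Block 3, plot 3: block 3 has {circle, square, triangle, hexagon, diamond, cross} and plot 3 has {circle, square, triangle, diamond}, leaving only star.
Block 6 already has {circle, square, hexagon, diamond} and plot 3 already has {circle, square, triangle, star, diamond}, so block 6, plot 3 must be cross.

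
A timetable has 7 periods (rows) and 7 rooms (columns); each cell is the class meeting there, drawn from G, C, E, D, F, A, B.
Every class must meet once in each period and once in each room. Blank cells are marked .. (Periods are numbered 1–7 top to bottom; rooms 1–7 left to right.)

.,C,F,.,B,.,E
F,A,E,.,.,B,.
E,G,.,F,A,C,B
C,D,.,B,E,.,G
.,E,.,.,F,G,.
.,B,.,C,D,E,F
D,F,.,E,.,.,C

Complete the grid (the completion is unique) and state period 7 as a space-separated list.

Period 7, room 5: period 7 has {C, E, D, F} and room 5 has {E, D, F, A, B}, leaving only G.
Period 7, room 6: period 7 has {G, C, E, D, F} and room 6 has {G, C, E, B}, leaving only A.
Period 7, room 3: period 7 has {G, C, E, D, F, A} and room 3 has {E, F}, leaving only B.
So period 7 reads: D F B E G A C.

D F B E G A C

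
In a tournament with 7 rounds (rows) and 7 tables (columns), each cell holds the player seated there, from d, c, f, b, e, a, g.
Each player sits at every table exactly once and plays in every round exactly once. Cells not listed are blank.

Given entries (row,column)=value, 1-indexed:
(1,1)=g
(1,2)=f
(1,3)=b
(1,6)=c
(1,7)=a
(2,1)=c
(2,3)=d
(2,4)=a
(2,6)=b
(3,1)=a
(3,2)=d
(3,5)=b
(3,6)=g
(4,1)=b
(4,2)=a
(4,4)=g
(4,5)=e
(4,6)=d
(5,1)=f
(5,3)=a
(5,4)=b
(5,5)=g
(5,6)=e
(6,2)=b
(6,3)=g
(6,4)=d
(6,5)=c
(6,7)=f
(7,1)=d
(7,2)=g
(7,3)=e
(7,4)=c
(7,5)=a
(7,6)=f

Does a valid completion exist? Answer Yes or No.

Yes

No round or table among the givens repeats a symbol, and propagating forced cells runs into no contradiction.
One valid completion exists (for instance, g f b e d c a / c e d a f b g / a d c f b g e / b a f g e d c / f c a b g e d / e b g d c a f / d g e c a f b).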